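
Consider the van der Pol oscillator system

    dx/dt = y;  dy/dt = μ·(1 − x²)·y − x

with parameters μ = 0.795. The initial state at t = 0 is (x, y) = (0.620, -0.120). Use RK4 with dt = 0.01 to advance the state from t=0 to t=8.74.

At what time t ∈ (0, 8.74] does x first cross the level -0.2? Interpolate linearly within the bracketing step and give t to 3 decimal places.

t = 1.325

t=0.000: state=(0.620, -0.120)
step 1 (dt=0.01): k1=(-0.120, -0.679), k2=(-0.123, -0.680), k3=(-0.123, -0.680), k4=(-0.127, -0.681); state += dt/6·(k1+2k2+2k3+k4)
t=0.010: state=(0.619, -0.127)
t=0.020: state=(0.617, -0.134)
t=0.030: state=(0.616, -0.140)
continuing one RK4 step at a time; state shown every 50 steps (Δt=0.5):
t=0.500: state=(0.471, -0.483)
t=1.000: state=(0.130, -0.886)
t=1.320: state=(-0.194, -1.133)
next step: t=1.330: state=(-0.206, -1.140) — x has crossed -0.2
linear interpolation between t=1.320 (-0.19436) and t=1.330 (-0.20572) → t≈1.325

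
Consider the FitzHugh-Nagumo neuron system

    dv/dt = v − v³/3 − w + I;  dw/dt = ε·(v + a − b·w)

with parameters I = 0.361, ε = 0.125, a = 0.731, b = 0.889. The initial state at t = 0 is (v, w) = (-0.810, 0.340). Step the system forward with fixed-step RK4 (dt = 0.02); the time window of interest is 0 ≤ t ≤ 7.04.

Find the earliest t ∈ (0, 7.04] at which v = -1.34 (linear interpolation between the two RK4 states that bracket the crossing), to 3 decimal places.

t = 0.914

t=0.000: state=(-0.810, 0.340)
step 1 (dt=0.02): k1=(-0.612, -0.048), k2=(-0.613, -0.048), k3=(-0.613, -0.048), k4=(-0.615, -0.049); state += dt/6·(k1+2k2+2k3+k4)
t=0.020: state=(-0.822, 0.339)
t=0.040: state=(-0.835, 0.338)
t=0.060: state=(-0.847, 0.337)
continuing one RK4 step at a time; state shown every 25 steps (Δt=0.5):
t=0.500: state=(-1.121, 0.307)
t=0.900: state=(-1.334, 0.269)
next step: t=0.920: state=(-1.343, 0.267) — v has crossed -1.34
linear interpolation between t=0.900 (-1.33366) and t=0.920 (-1.34259) → t≈0.914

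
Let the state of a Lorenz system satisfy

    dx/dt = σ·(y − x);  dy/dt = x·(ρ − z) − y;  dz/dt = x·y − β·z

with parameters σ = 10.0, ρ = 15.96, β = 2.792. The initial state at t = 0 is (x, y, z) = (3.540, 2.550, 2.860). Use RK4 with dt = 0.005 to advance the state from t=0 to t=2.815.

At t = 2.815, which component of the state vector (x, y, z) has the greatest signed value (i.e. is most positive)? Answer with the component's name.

largest component: z

t=0.000: state=(3.540, 2.550, 2.860)
step 1 (dt=0.005): k1=(-9.900, 43.824, 1.042), k2=(-8.557, 43.381, 1.357), k3=(-8.602, 43.423, 1.359), k4=(-7.299, 43.020, 1.672); state += dt/6·(k1+2k2+2k3+k4)
t=0.005: state=(3.497, 2.767, 2.867)
t=0.010: state=(3.467, 2.980, 2.877)
t=0.015: state=(3.448, 3.191, 2.890)
continuing one RK4 step at a time; state shown every 20 steps (Δt=0.1):
t=0.100: state=(4.470, 6.856, 3.754)
t=0.200: state=(7.891, 12.107, 8.070)
t=0.300: state=(11.588, 13.613, 18.067)
t=0.400: state=(10.248, 5.849, 23.692)
t=0.500: state=(5.205, 0.648, 19.814)
t=0.600: state=(1.991, 0.038, 15.043)
t=0.700: state=(0.866, 0.356, 11.397)
t=0.800: state=(0.679, 0.734, 8.655)
t=0.900: state=(0.899, 1.278, 6.614)
t=1.000: state=(1.471, 2.275, 5.184)
t=1.100: state=(2.619, 4.188, 4.493)
t=1.200: state=(4.789, 7.643, 5.314)
t=1.300: state=(8.289, 12.193, 9.865)
t=1.400: state=(11.276, 12.360, 18.919)
t=1.500: state=(9.466, 5.284, 22.739)
t=1.600: state=(5.013, 1.139, 18.978)
t=1.700: state=(2.313, 0.703, 14.589)
t=1.800: state=(1.443, 1.147, 11.171)
t=1.900: state=(1.504, 1.870, 8.636)
t=2.000: state=(2.152, 3.105, 6.923)
t=2.100: state=(3.503, 5.314, 6.269)
t=2.200: state=(5.882, 8.834, 7.668)
t=2.300: state=(9.087, 12.120, 12.962)
t=2.400: state=(10.621, 10.051, 20.146)
t=2.500: state=(8.059, 4.241, 21.121)
t=2.600: state=(4.526, 1.728, 17.432)
t=2.700: state=(2.675, 1.674, 13.661)
t=2.800: state=(2.277, 2.380, 10.746)
t=2.815: state=(2.302, 2.528, 10.388)
compare at T: x=2.302, y=2.528, z=10.388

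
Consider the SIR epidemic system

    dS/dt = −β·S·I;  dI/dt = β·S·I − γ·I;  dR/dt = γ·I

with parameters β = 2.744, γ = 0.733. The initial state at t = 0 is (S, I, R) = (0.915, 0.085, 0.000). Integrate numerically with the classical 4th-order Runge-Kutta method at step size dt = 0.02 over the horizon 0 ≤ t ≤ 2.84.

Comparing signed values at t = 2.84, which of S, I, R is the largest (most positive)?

t=0.000: state=(0.915, 0.085, 0.000)
step 1 (dt=0.02): k1=(-0.213, 0.151, 0.062), k2=(-0.217, 0.153, 0.063), k3=(-0.217, 0.153, 0.063), k4=(-0.220, 0.156, 0.065); state += dt/6·(k1+2k2+2k3+k4)
t=0.020: state=(0.911, 0.088, 0.001)
t=0.040: state=(0.906, 0.091, 0.003)
t=0.060: state=(0.902, 0.094, 0.004)
continuing one RK4 step at a time; state shown every 5 steps (Δt=0.1):
t=0.100: state=(0.892, 0.101, 0.007)
t=0.200: state=(0.865, 0.120, 0.015)
t=0.300: state=(0.835, 0.141, 0.024)
t=0.400: state=(0.801, 0.163, 0.036)
t=0.500: state=(0.763, 0.188, 0.048)
t=0.600: state=(0.722, 0.215, 0.063)
t=0.700: state=(0.678, 0.242, 0.080)
t=0.800: state=(0.633, 0.269, 0.099)
t=0.900: state=(0.585, 0.295, 0.119)
t=1.000: state=(0.538, 0.320, 0.142)
t=1.100: state=(0.491, 0.343, 0.166)
t=1.200: state=(0.446, 0.362, 0.192)
t=1.300: state=(0.403, 0.378, 0.219)
t=1.400: state=(0.362, 0.390, 0.247)
t=1.500: state=(0.325, 0.398, 0.276)
t=1.600: state=(0.291, 0.403, 0.306)
t=1.700: state=(0.261, 0.404, 0.335)
t=1.800: state=(0.234, 0.402, 0.365)
t=1.900: state=(0.209, 0.397, 0.394)
t=2.000: state=(0.188, 0.389, 0.423)
t=2.100: state=(0.169, 0.380, 0.451)
t=2.200: state=(0.153, 0.369, 0.479)
t=2.300: state=(0.138, 0.357, 0.505)
t=2.400: state=(0.125, 0.344, 0.531)
t=2.500: state=(0.114, 0.330, 0.556)
t=2.600: state=(0.105, 0.316, 0.579)
t=2.700: state=(0.096, 0.302, 0.602)
t=2.800: state=(0.089, 0.288, 0.623)
t=2.840: state=(0.086, 0.282, 0.632)
compare at T: S=0.086, I=0.282, R=0.632

largest component: R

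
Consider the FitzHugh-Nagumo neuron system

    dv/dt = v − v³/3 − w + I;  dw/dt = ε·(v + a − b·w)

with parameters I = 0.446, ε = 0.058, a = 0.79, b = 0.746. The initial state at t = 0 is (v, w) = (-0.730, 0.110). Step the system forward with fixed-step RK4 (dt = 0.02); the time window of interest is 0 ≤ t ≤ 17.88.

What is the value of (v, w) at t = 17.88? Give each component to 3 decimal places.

(v, w) = (-1.003, -0.256)

t=0.000: state=(-0.730, 0.110)
step 1 (dt=0.02): k1=(-0.264, -0.001), k2=(-0.266, -0.001), k3=(-0.266, -0.001), k4=(-0.267, -0.002); state += dt/6·(k1+2k2+2k3+k4)
t=0.020: state=(-0.735, 0.110)
t=0.040: state=(-0.741, 0.110)
t=0.060: state=(-0.746, 0.110)
continuing one RK4 step at a time; state shown every 50 steps (Δt=1):
t=1.000: state=(-1.036, 0.100)
t=2.000: state=(-1.303, 0.074)
t=3.000: state=(-1.421, 0.038)
t=4.000: state=(-1.442, -0.001)
t=5.000: state=(-1.426, -0.037)
t=6.000: state=(-1.398, -0.071)
t=7.000: state=(-1.367, -0.102)
t=8.000: state=(-1.334, -0.129)
t=9.000: state=(-1.301, -0.154)
t=10.000: state=(-1.268, -0.175)
t=11.000: state=(-1.235, -0.194)
t=12.000: state=(-1.202, -0.210)
t=13.000: state=(-1.169, -0.224)
t=14.000: state=(-1.136, -0.235)
t=15.000: state=(-1.102, -0.244)
t=16.000: state=(-1.068, -0.250)
t=17.000: state=(-1.034, -0.254)
t=17.880: state=(-1.003, -0.256)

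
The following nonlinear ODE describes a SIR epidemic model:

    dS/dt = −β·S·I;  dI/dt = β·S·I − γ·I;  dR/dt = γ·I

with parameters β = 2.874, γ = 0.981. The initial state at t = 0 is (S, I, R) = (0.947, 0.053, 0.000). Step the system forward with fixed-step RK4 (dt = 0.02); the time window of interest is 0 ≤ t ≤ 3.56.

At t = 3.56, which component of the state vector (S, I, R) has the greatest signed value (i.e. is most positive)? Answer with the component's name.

largest component: R

t=0.000: state=(0.947, 0.053, 0.000)
step 1 (dt=0.02): k1=(-0.144, 0.092, 0.052), k2=(-0.147, 0.094, 0.053), k3=(-0.147, 0.094, 0.053), k4=(-0.149, 0.095, 0.054); state += dt/6·(k1+2k2+2k3+k4)
t=0.020: state=(0.944, 0.055, 0.001)
t=0.040: state=(0.941, 0.057, 0.002)
t=0.060: state=(0.938, 0.059, 0.003)
continuing one RK4 step at a time; state shown every 10 steps (Δt=0.2):
t=0.200: state=(0.913, 0.074, 0.012)
t=0.400: state=(0.868, 0.102, 0.030)
t=0.600: state=(0.811, 0.136, 0.053)
t=0.800: state=(0.742, 0.175, 0.083)
t=1.000: state=(0.663, 0.215, 0.122)
t=1.200: state=(0.580, 0.253, 0.168)
t=1.400: state=(0.497, 0.283, 0.220)
t=1.600: state=(0.420, 0.303, 0.278)
t=1.800: state=(0.352, 0.310, 0.338)
t=2.000: state=(0.294, 0.307, 0.399)
t=2.200: state=(0.248, 0.294, 0.458)
t=2.400: state=(0.210, 0.276, 0.514)
t=2.600: state=(0.180, 0.254, 0.566)
t=2.800: state=(0.157, 0.230, 0.613)
t=3.000: state=(0.139, 0.205, 0.656)
t=3.200: state=(0.124, 0.182, 0.694)
t=3.400: state=(0.112, 0.160, 0.728)
t=3.560: state=(0.105, 0.144, 0.751)
compare at T: S=0.105, I=0.144, R=0.751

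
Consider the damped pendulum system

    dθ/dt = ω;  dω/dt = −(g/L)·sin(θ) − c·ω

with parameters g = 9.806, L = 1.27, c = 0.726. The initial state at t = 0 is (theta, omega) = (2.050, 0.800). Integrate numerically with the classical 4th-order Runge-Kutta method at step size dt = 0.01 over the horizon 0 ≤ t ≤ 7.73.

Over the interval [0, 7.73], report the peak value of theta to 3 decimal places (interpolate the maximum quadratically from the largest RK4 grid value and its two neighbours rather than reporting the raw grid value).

t=0.000: state=(2.050, 0.800)
step 1 (dt=0.01): k1=(0.800, -7.432), k2=(0.763, -7.391), k3=(0.763, -7.392), k4=(0.726, -7.351); state += dt/6·(k1+2k2+2k3+k4)
t=0.010: state=(2.058, 0.726)
t=0.020: state=(2.065, 0.653)
t=0.030: state=(2.071, 0.581)
continuing one RK4 step at a time; state shown every 25 steps (Δt=0.25):
t=0.250: state=(2.034, -0.877)
t=0.500: state=(1.622, -2.414)
t=0.750: state=(0.850, -3.647)
t=1.000: state=(-0.096, -3.644)
t=1.250: state=(-0.846, -2.191)
t=1.500: state=(-1.158, -0.306)
t=1.750: state=(-1.021, 1.334)
t=2.000: state=(-0.542, 2.361)
t=2.250: state=(0.072, 2.357)
t=2.500: state=(0.554, 1.381)
t=2.750: state=(0.734, 0.051)
t=3.000: state=(0.597, -1.076)
t=3.250: state=(0.244, -1.624)
t=3.500: state=(-0.151, -1.418)
t=3.750: state=(-0.418, -0.655)
t=4.000: state=(-0.468, 0.241)
t=4.250: state=(-0.318, 0.894)
t=4.500: state=(-0.061, 1.077)
t=4.750: state=(0.180, 0.776)
t=5.000: state=(0.304, 0.200)
t=5.250: state=(0.281, -0.361)
t=5.500: state=(0.144, -0.681)
t=5.750: state=(-0.031, -0.663)
t=6.000: state=(-0.164, -0.367)
t=6.250: state=(-0.205, 0.034)
t=6.500: state=(-0.154, 0.354)
t=6.750: state=(-0.046, 0.472)
t=7.000: state=(0.064, 0.371)
t=7.250: state=(0.128, 0.130)
t=7.500: state=(0.128, -0.126)
t=7.730: state=(0.079, -0.279)
largest grid value and its neighbours: theta(0.100)=2.09409, theta(0.110)=2.09468, theta(0.120)=2.09461
parabola through these three points peaks at t≈0.114 with theta≈2.09473

max theta = 2.095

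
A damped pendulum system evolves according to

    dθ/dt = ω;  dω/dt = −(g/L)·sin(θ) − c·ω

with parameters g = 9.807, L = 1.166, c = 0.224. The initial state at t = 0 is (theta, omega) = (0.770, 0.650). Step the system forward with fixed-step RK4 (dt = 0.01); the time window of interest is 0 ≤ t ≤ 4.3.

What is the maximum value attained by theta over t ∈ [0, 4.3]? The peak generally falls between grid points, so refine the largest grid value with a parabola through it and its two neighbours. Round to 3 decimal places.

max theta = 0.805

t=0.000: state=(0.770, 0.650)
step 1 (dt=0.01): k1=(0.650, -6.001), k2=(0.620, -6.014), k3=(0.620, -6.013), k4=(0.590, -6.025); state += dt/6·(k1+2k2+2k3+k4)
t=0.010: state=(0.776, 0.590)
t=0.020: state=(0.782, 0.530)
t=0.030: state=(0.787, 0.469)
continuing one RK4 step at a time; state shown every 20 steps (Δt=0.2):
t=0.200: state=(0.779, -0.552)
t=0.400: state=(0.561, -1.569)
t=0.600: state=(0.184, -2.107)
t=0.800: state=(-0.235, -1.966)
t=1.000: state=(-0.562, -1.223)
t=1.200: state=(-0.704, -0.173)
t=1.400: state=(-0.632, 0.875)
t=1.600: state=(-0.373, 1.643)
t=1.800: state=(-0.010, 1.887)
t=2.000: state=(0.341, 1.522)
t=2.200: state=(0.569, 0.713)
t=2.400: state=(0.615, -0.259)
t=2.600: state=(0.473, -1.118)
t=2.800: state=(0.192, -1.616)
t=3.000: state=(-0.137, -1.587)
t=3.200: state=(-0.409, -1.060)
t=3.400: state=(-0.542, -0.240)
t=3.600: state=(-0.503, 0.611)
t=3.800: state=(-0.312, 1.250)
t=4.000: state=(-0.031, 1.479)
t=4.200: state=(0.248, 1.228)
t=4.300: state=(0.357, 0.951)
largest grid value and its neighbours: theta(0.100)=0.80473, theta(0.110)=0.80486, theta(0.120)=0.80438
parabola through these three points peaks at t≈0.107 with theta≈0.80488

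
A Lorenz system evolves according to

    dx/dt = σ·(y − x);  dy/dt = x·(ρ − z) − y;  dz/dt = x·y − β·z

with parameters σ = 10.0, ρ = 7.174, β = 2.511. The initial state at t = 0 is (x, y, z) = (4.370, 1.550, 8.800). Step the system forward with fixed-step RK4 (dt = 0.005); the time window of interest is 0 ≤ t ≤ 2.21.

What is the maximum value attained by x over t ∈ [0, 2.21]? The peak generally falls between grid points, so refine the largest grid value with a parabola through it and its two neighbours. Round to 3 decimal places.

t=0.000: state=(4.370, 1.550, 8.800)
step 1 (dt=0.005): k1=(-28.200, -8.656, -15.323), k2=(-27.711, -8.355, -15.429), k3=(-27.716, -8.356, -15.424), k4=(-27.232, -8.062, -15.521); state += dt/6·(k1+2k2+2k3+k4)
t=0.005: state=(4.231, 1.508, 8.723)
t=0.010: state=(4.098, 1.469, 8.645)
t=0.015: state=(3.969, 1.433, 8.566)
continuing one RK4 step at a time; state shown every 20 steps (Δt=0.1):
t=0.100: state=(2.394, 1.126, 7.212)
t=0.200: state=(1.586, 1.138, 5.798)
t=0.300: state=(1.356, 1.298, 4.664)
t=0.400: state=(1.410, 1.561, 3.801)
t=0.500: state=(1.640, 1.947, 3.192)
t=0.600: state=(2.024, 2.488, 2.843)
t=0.700: state=(2.573, 3.206, 2.793)
t=0.800: state=(3.289, 4.082, 3.124)
t=0.900: state=(4.128, 4.987, 3.936)
t=1.000: state=(4.933, 5.636, 5.228)
t=1.100: state=(5.432, 5.683, 6.714)
t=1.200: state=(5.389, 5.058, 7.831)
t=1.300: state=(4.843, 4.137, 8.177)
t=1.400: state=(4.100, 3.372, 7.829)
t=1.500: state=(3.462, 2.935, 7.126)
t=1.600: state=(3.063, 2.790, 6.356)
t=1.700: state=(2.905, 2.854, 5.680)
t=1.800: state=(2.946, 3.072, 5.180)
t=1.900: state=(3.142, 3.403, 4.900)
t=2.000: state=(3.452, 3.804, 4.864)
t=2.100: state=(3.826, 4.210, 5.080)
t=2.200: state=(4.194, 4.530, 5.514)
t=2.210: state=(4.227, 4.553, 5.566)
largest grid value and its neighbours: x(1.140)=5.48561, x(1.145)=5.48561, x(1.150)=5.48412
parabola through these three points peaks at t≈1.143 with x≈5.48580

max x = 5.486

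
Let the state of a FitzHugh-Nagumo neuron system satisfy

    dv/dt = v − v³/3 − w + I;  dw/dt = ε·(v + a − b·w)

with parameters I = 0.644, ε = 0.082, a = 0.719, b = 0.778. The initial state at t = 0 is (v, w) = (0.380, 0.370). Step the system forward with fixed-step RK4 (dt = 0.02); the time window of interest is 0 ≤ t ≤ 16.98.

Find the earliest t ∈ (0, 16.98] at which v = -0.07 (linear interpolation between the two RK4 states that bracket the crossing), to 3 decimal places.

t = 13.077

t=0.000: state=(0.380, 0.370)
step 1 (dt=0.02): k1=(0.636, 0.067), k2=(0.640, 0.067), k3=(0.641, 0.067), k4=(0.645, 0.067); state += dt/6·(k1+2k2+2k3+k4)
t=0.020: state=(0.393, 0.371)
t=0.040: state=(0.406, 0.373)
t=0.060: state=(0.419, 0.374)
continuing one RK4 step at a time; state shown every 50 steps (Δt=1):
t=1.000: state=(1.184, 0.465)
t=2.000: state=(1.662, 0.611)
t=3.000: state=(1.692, 0.765)
t=4.000: state=(1.628, 0.907)
t=5.000: state=(1.550, 1.034)
t=6.000: state=(1.466, 1.147)
t=7.000: state=(1.375, 1.246)
t=8.000: state=(1.276, 1.332)
t=9.000: state=(1.164, 1.404)
t=10.000: state=(1.029, 1.461)
t=11.000: state=(0.851, 1.503)
t=12.000: state=(0.572, 1.525)
t=13.000: state=(-0.001, 1.513)
t=13.060: state=(-0.054, 1.511)
next step: t=13.080: state=(-0.073, 1.510) — v has crossed -0.07
linear interpolation between t=13.060 (-0.05445) and t=13.080 (-0.07305) → t≈13.077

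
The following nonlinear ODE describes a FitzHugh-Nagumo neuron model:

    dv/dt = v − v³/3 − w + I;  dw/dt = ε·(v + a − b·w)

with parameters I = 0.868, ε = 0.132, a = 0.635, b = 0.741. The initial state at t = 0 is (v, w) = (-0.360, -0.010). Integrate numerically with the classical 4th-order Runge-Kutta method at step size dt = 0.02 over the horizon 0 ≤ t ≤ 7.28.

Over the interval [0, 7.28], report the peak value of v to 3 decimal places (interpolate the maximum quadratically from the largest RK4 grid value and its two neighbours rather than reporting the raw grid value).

t=0.000: state=(-0.360, -0.010)
step 1 (dt=0.02): k1=(0.534, 0.037), k2=(0.538, 0.038), k3=(0.538, 0.038), k4=(0.542, 0.039); state += dt/6·(k1+2k2+2k3+k4)
t=0.020: state=(-0.349, -0.009)
t=0.040: state=(-0.338, -0.008)
t=0.060: state=(-0.327, -0.008)
continuing one RK4 step at a time; state shown every 25 steps (Δt=0.5):
t=0.500: state=(-0.028, 0.018)
t=1.000: state=(0.487, 0.072)
t=1.500: state=(1.166, 0.163)
t=2.000: state=(1.686, 0.290)
t=2.500: state=(1.867, 0.433)
t=3.000: state=(1.880, 0.574)
t=3.500: state=(1.845, 0.708)
t=4.000: state=(1.797, 0.832)
t=4.500: state=(1.745, 0.947)
t=5.000: state=(1.692, 1.054)
t=5.500: state=(1.637, 1.151)
t=6.000: state=(1.582, 1.241)
t=6.500: state=(1.526, 1.323)
t=7.000: state=(1.469, 1.397)
t=7.280: state=(1.436, 1.435)
largest grid value and its neighbours: v(2.800)=1.88475, v(2.820)=1.88475, v(2.840)=1.88464
parabola through these three points peaks at t≈2.810 with v≈1.88476

max v = 1.885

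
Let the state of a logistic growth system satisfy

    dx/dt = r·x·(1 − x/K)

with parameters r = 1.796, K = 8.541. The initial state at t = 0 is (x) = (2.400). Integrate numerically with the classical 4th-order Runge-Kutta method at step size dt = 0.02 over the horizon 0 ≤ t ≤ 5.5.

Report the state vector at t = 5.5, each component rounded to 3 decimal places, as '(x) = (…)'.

t=0.000: state=(2.400)
step 1 (dt=0.02): k1=(3.099), k2=(3.123), k3=(3.124), k4=(3.148); state += dt/6·(k1+2k2+2k3+k4)
t=0.020: state=(2.462)
t=0.040: state=(2.526)
t=0.060: state=(2.590)
continuing one RK4 step at a time; state shown every 10 steps (Δt=0.2):
t=0.200: state=(3.065)
t=0.400: state=(3.800)
t=0.600: state=(4.565)
t=0.800: state=(5.311)
t=1.000: state=(5.995)
t=1.200: state=(6.588)
t=1.400: state=(7.076)
t=1.600: state=(7.462)
t=1.800: state=(7.758)
t=2.000: state=(7.979)
t=2.200: state=(8.140)
t=2.400: state=(8.257)
t=2.600: state=(8.341)
t=2.800: state=(8.400)
t=3.000: state=(8.442)
t=3.200: state=(8.472)
t=3.400: state=(8.493)
t=3.600: state=(8.507)
t=3.800: state=(8.517)
t=4.000: state=(8.524)
t=4.200: state=(8.529)
t=4.400: state=(8.533)
t=4.600: state=(8.535)
t=4.800: state=(8.537)
t=5.000: state=(8.538)
t=5.200: state=(8.539)
t=5.400: state=(8.540)
t=5.500: state=(8.540)

(x) = (8.540)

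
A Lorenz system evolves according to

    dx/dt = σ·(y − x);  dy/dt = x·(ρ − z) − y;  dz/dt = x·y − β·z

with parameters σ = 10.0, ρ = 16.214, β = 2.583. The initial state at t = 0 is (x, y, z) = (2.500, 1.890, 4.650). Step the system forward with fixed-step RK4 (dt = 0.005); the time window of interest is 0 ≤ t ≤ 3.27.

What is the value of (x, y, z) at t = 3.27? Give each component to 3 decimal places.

(x, y, z) = (7.393, 10.220, 11.069)

t=0.000: state=(2.500, 1.890, 4.650)
step 1 (dt=0.005): k1=(-6.100, 27.020, -7.286), k2=(-5.272, 26.821, -7.100), k3=(-5.298, 26.845, -7.098), k4=(-4.493, 26.667, -6.912); state += dt/6·(k1+2k2+2k3+k4)
t=0.005: state=(2.474, 2.024, 4.615)
t=0.010: state=(2.455, 2.157, 4.581)
t=0.015: state=(2.444, 2.288, 4.549)
continuing one RK4 step at a time; state shown every 40 steps (Δt=0.2):
t=0.200: state=(5.486, 8.686, 5.905)
t=0.400: state=(11.422, 10.994, 21.332)
t=0.600: state=(3.830, 0.389, 18.472)
t=0.800: state=(0.857, 0.601, 11.100)
t=1.000: state=(1.217, 1.770, 6.792)
t=1.200: state=(3.569, 5.644, 5.392)
t=1.400: state=(9.843, 12.932, 14.333)
t=1.600: state=(7.191, 2.698, 21.641)
t=1.800: state=(1.695, 0.781, 13.558)
t=2.000: state=(1.535, 2.036, 8.384)
t=2.200: state=(3.820, 5.816, 6.591)
t=2.400: state=(9.521, 12.166, 14.622)
t=2.600: state=(7.222, 3.307, 21.073)
t=2.800: state=(2.250, 1.411, 13.671)
t=3.000: state=(2.375, 3.144, 8.868)
t=3.200: state=(5.503, 7.970, 8.699)
t=3.270: state=(7.393, 10.220, 11.069)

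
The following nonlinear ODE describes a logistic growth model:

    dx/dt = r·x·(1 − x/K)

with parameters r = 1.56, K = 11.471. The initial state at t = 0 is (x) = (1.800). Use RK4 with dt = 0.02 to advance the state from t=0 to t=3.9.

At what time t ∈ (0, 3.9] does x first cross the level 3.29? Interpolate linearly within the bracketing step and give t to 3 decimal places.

t = 0.494

t=0.000: state=(1.800)
step 1 (dt=0.02): k1=(2.367), k2=(2.393), k3=(2.393), k4=(2.418); state += dt/6·(k1+2k2+2k3+k4)
t=0.020: state=(1.848)
t=0.040: state=(1.897)
t=0.060: state=(1.947)
continuing one RK4 step at a time; state shown every 10 steps (Δt=0.2):
t=0.200: state=(2.325)
t=0.400: state=(2.957)
t=0.480: state=(3.240)
next step: t=0.500: state=(3.313) — x has crossed 3.29
linear interpolation between t=0.480 (3.23951) and t=0.500 (3.31253) → t≈0.494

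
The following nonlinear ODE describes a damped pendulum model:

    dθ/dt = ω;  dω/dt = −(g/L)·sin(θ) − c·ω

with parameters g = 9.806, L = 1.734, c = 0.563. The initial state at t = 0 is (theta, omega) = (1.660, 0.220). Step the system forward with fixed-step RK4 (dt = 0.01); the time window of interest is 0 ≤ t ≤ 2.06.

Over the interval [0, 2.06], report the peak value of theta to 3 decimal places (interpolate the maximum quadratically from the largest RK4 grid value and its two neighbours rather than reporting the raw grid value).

t=0.000: state=(1.660, 0.220)
step 1 (dt=0.01): k1=(0.220, -5.757), k2=(0.191, -5.740), k3=(0.191, -5.740), k4=(0.163, -5.723); state += dt/6·(k1+2k2+2k3+k4)
t=0.010: state=(1.662, 0.163)
t=0.020: state=(1.663, 0.106)
t=0.030: state=(1.664, 0.049)
continuing one RK4 step at a time; state shown every 10 steps (Δt=0.1):
t=0.100: state=(1.654, -0.340)
t=0.200: state=(1.593, -0.870)
t=0.300: state=(1.481, -1.372)
t=0.400: state=(1.320, -1.838)
t=0.500: state=(1.115, -2.253)
t=0.600: state=(0.872, -2.590)
t=0.700: state=(0.600, -2.816)
t=0.800: state=(0.313, -2.904)
t=0.900: state=(0.025, -2.836)
t=1.000: state=(-0.249, -2.618)
t=1.100: state=(-0.494, -2.273)
t=1.200: state=(-0.700, -1.838)
t=1.300: state=(-0.860, -1.349)
t=1.400: state=(-0.970, -0.838)
t=1.500: state=(-1.028, -0.328)
t=1.600: state=(-1.036, 0.163)
t=1.700: state=(-0.996, 0.622)
t=1.800: state=(-0.913, 1.038)
t=1.900: state=(-0.791, 1.395)
t=2.000: state=(-0.636, 1.679)
t=2.060: state=(-0.532, 1.807)
largest grid value and its neighbours: theta(0.030)=1.66402, theta(0.040)=1.66423, theta(0.050)=1.66387
parabola through these three points peaks at t≈0.039 with theta≈1.66424

max theta = 1.664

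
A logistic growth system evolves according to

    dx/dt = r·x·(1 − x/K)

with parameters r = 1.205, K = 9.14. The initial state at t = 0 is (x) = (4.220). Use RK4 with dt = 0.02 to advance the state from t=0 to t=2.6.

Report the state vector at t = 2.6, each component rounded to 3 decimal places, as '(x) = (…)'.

t=0.000: state=(4.220)
step 1 (dt=0.02): k1=(2.737), k2=(2.740), k3=(2.740), k4=(2.742); state += dt/6·(k1+2k2+2k3+k4)
t=0.020: state=(4.275)
t=0.040: state=(4.330)
t=0.060: state=(4.385)
continuing one RK4 step at a time; state shown every 5 steps (Δt=0.1):
t=0.100: state=(4.495)
t=0.200: state=(4.770)
t=0.300: state=(5.044)
t=0.400: state=(5.314)
t=0.500: state=(5.579)
t=0.600: state=(5.837)
t=0.700: state=(6.087)
t=0.800: state=(6.327)
t=0.900: state=(6.556)
t=1.000: state=(6.773)
t=1.100: state=(6.978)
t=1.200: state=(7.171)
t=1.300: state=(7.351)
t=1.400: state=(7.518)
t=1.500: state=(7.672)
t=1.600: state=(7.815)
t=1.700: state=(7.946)
t=1.800: state=(8.065)
t=1.900: state=(8.174)
t=2.000: state=(8.274)
t=2.100: state=(8.364)
t=2.200: state=(8.445)
t=2.300: state=(8.519)
t=2.400: state=(8.585)
t=2.500: state=(8.644)
t=2.600: state=(8.698)

(x) = (8.698)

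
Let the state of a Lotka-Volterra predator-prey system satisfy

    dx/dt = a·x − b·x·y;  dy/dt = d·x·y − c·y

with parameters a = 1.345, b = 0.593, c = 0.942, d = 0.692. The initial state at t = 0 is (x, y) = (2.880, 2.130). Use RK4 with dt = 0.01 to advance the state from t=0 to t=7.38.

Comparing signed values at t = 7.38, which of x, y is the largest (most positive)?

t=0.000: state=(2.880, 2.130)
step 1 (dt=0.01): k1=(0.236, 2.239), k2=(0.217, 2.252), k3=(0.217, 2.252), k4=(0.198, 2.265); state += dt/6·(k1+2k2+2k3+k4)
t=0.010: state=(2.882, 2.153)
t=0.020: state=(2.884, 2.175)
t=0.030: state=(2.885, 2.198)
continuing one RK4 step at a time; state shown every 25 steps (Δt=0.25):
t=0.250: state=(2.809, 2.764)
t=0.500: state=(2.478, 3.462)
t=0.750: state=(1.985, 4.029)
t=1.000: state=(1.492, 4.296)
t=1.250: state=(1.105, 4.243)
t=1.500: state=(0.841, 3.960)
t=1.750: state=(0.673, 3.563)
t=2.000: state=(0.573, 3.133)
t=2.250: state=(0.520, 2.720)
t=2.500: state=(0.501, 2.347)
t=2.750: state=(0.507, 2.023)
t=3.000: state=(0.537, 1.749)
t=3.250: state=(0.590, 1.523)
t=3.500: state=(0.668, 1.341)
t=3.750: state=(0.775, 1.200)
t=4.000: state=(0.916, 1.097)
t=4.250: state=(1.095, 1.031)
t=4.500: state=(1.319, 1.003)
t=4.750: state=(1.590, 1.019)
t=5.000: state=(1.905, 1.088)
t=5.250: state=(2.248, 1.232)
t=5.500: state=(2.577, 1.478)
t=5.750: state=(2.821, 1.867)
t=6.000: state=(2.879, 2.423)
t=6.250: state=(2.677, 3.108)
t=6.500: state=(2.247, 3.769)
t=6.750: state=(1.735, 4.202)
t=7.000: state=(1.287, 4.306)
t=7.250: state=(0.962, 4.126)
t=7.380: state=(0.839, 3.957)
compare at T: x=0.839, y=3.957

largest component: y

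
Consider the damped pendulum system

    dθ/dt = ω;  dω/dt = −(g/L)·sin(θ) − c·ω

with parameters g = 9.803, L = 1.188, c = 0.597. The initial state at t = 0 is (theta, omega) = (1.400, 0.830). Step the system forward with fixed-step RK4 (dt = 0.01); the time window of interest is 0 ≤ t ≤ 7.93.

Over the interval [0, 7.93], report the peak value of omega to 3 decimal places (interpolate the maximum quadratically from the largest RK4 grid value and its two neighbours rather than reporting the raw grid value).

t=0.000: state=(1.400, 0.830)
step 1 (dt=0.01): k1=(0.830, -8.627), k2=(0.787, -8.607), k3=(0.787, -8.607), k4=(0.744, -8.587); state += dt/6·(k1+2k2+2k3+k4)
t=0.010: state=(1.408, 0.744)
t=0.020: state=(1.415, 0.658)
t=0.030: state=(1.421, 0.573)
continuing one RK4 step at a time; state shown every 50 steps (Δt=0.5):
t=0.500: state=(0.848, -2.725)
t=1.000: state=(-0.618, -2.187)
t=1.500: state=(-0.866, 1.138)
t=2.000: state=(0.124, 2.139)
t=2.500: state=(0.679, -0.146)
t=3.000: state=(0.124, -1.642)
t=3.500: state=(-0.466, -0.378)
t=4.000: state=(-0.223, 1.110)
t=4.500: state=(0.284, 0.589)
t=5.000: state=(0.240, -0.668)
t=5.500: state=(-0.148, -0.614)
t=6.000: state=(-0.216, 0.339)
t=6.500: state=(0.055, 0.542)
t=7.000: state=(0.174, -0.116)
t=7.500: state=(0.002, -0.432)
t=7.930: state=(-0.124, -0.096)
largest grid value and its neighbours: omega(1.860)=2.29016, omega(1.870)=2.29114, omega(1.880)=2.29026
parabola through these three points peaks at t≈1.870 with omega≈2.29114

max omega = 2.291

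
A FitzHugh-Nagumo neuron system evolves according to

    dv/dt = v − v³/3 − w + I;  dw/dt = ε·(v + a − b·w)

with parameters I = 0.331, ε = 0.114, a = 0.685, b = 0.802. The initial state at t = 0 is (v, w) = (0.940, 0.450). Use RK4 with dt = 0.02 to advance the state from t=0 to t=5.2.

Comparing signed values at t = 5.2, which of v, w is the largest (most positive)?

largest component: w

t=0.000: state=(0.940, 0.450)
step 1 (dt=0.02): k1=(0.544, 0.144), k2=(0.543, 0.145), k3=(0.543, 0.145), k4=(0.542, 0.145); state += dt/6·(k1+2k2+2k3+k4)
t=0.020: state=(0.951, 0.453)
t=0.040: state=(0.962, 0.456)
t=0.060: state=(0.972, 0.459)
continuing one RK4 step at a time; state shown every 10 steps (Δt=0.2):
t=0.200: state=(1.046, 0.480)
t=0.400: state=(1.145, 0.511)
t=0.600: state=(1.231, 0.544)
t=0.800: state=(1.302, 0.579)
t=1.000: state=(1.358, 0.614)
t=1.200: state=(1.399, 0.649)
t=1.400: state=(1.426, 0.685)
t=1.600: state=(1.442, 0.720)
t=1.800: state=(1.448, 0.755)
t=2.000: state=(1.447, 0.790)
t=2.200: state=(1.440, 0.824)
t=2.400: state=(1.428, 0.857)
t=2.600: state=(1.413, 0.889)
t=2.800: state=(1.394, 0.920)
t=3.000: state=(1.374, 0.950)
t=3.200: state=(1.351, 0.979)
t=3.400: state=(1.326, 1.007)
t=3.600: state=(1.300, 1.034)
t=3.800: state=(1.272, 1.060)
t=4.000: state=(1.243, 1.084)
t=4.200: state=(1.212, 1.108)
t=4.400: state=(1.179, 1.130)
t=4.600: state=(1.145, 1.152)
t=4.800: state=(1.109, 1.172)
t=5.000: state=(1.071, 1.191)
t=5.200: state=(1.030, 1.208)
compare at T: v=1.030, w=1.208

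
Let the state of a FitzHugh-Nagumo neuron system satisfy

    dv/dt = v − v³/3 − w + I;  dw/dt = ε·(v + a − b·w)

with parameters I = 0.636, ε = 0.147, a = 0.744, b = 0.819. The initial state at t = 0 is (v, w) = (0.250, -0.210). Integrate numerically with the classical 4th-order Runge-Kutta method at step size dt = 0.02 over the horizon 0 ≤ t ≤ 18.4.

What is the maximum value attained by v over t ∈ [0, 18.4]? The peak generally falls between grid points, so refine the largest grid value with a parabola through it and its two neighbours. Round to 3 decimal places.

t=0.000: state=(0.250, -0.210)
step 1 (dt=0.02): k1=(1.091, 0.171), k2=(1.099, 0.173), k3=(1.099, 0.173), k4=(1.108, 0.174); state += dt/6·(k1+2k2+2k3+k4)
t=0.020: state=(0.272, -0.207)
t=0.040: state=(0.294, -0.203)
t=0.060: state=(0.317, -0.199)
continuing one RK4 step at a time; state shown every 50 steps (Δt=1):
t=1.000: state=(1.511, 0.042)
t=2.000: state=(1.853, 0.385)
t=3.000: state=(1.763, 0.695)
t=4.000: state=(1.632, 0.955)
t=5.000: state=(1.492, 1.166)
t=6.000: state=(1.341, 1.333)
t=7.000: state=(1.170, 1.458)
t=8.000: state=(0.959, 1.544)
t=9.000: state=(0.657, 1.585)
t=10.000: state=(0.087, 1.564)
t=11.000: state=(-1.156, 1.422)
t=12.000: state=(-1.893, 1.135)
t=13.000: state=(-1.867, 0.847)
t=14.000: state=(-1.766, 0.602)
t=15.000: state=(-1.662, 0.400)
t=16.000: state=(-1.558, 0.235)
t=17.000: state=(-1.454, 0.103)
t=18.000: state=(-1.349, -0.000)
t=18.400: state=(-1.307, -0.034)
largest grid value and its neighbours: v(1.920)=1.85373, v(1.940)=1.85384, v(1.960)=1.85381
parabola through these three points peaks at t≈1.946 with v≈1.85384

max v = 1.854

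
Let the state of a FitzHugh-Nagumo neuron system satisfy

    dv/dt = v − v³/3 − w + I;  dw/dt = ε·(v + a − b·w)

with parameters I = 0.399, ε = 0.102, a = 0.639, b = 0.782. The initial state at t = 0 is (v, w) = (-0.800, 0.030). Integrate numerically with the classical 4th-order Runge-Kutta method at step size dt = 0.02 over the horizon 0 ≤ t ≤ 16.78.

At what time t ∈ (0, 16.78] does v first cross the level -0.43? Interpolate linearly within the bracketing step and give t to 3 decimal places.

t = 13.396

t=0.000: state=(-0.800, 0.030)
step 1 (dt=0.02): k1=(-0.260, -0.019), k2=(-0.261, -0.019), k3=(-0.261, -0.019), k4=(-0.262, -0.019); state += dt/6·(k1+2k2+2k3+k4)
t=0.020: state=(-0.805, 0.030)
t=0.040: state=(-0.810, 0.029)
t=0.060: state=(-0.816, 0.029)
continuing one RK4 step at a time; state shown every 50 steps (Δt=1):
t=1.000: state=(-1.074, -0.002)
t=2.000: state=(-1.274, -0.055)
t=3.000: state=(-1.343, -0.118)
t=4.000: state=(-1.332, -0.178)
t=5.000: state=(-1.288, -0.230)
t=6.000: state=(-1.230, -0.273)
t=7.000: state=(-1.165, -0.307)
t=8.000: state=(-1.094, -0.331)
t=9.000: state=(-1.018, -0.347)
t=10.000: state=(-0.934, -0.353)
t=11.000: state=(-0.836, -0.351)
t=12.000: state=(-0.711, -0.337)
t=13.000: state=(-0.532, -0.310)
t=13.380: state=(-0.435, -0.295)
next step: t=13.400: state=(-0.429, -0.294) — v has crossed -0.43
linear interpolation between t=13.380 (-0.43456) and t=13.400 (-0.42879) → t≈13.396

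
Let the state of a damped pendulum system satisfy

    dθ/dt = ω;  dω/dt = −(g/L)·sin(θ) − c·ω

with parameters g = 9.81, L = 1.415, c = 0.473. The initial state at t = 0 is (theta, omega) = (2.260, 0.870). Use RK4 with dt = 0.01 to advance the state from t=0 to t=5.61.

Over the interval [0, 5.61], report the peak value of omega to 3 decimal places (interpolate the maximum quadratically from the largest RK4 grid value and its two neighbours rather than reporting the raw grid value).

max omega = 3.046

t=0.000: state=(2.260, 0.870)
step 1 (dt=0.01): k1=(0.870, -5.762), k2=(0.841, -5.729), k3=(0.841, -5.730), k4=(0.813, -5.698); state += dt/6·(k1+2k2+2k3+k4)
t=0.010: state=(2.268, 0.813)
t=0.020: state=(2.276, 0.756)
t=0.030: state=(2.284, 0.700)
continuing one RK4 step at a time; state shown every 20 steps (Δt=0.2):
t=0.200: state=(2.326, -0.185)
t=0.400: state=(2.190, -1.177)
t=0.600: state=(1.849, -2.248)
t=0.800: state=(1.288, -3.351)
t=1.000: state=(0.534, -4.074)
t=1.200: state=(-0.278, -3.857)
t=1.400: state=(-0.948, -2.737)
t=1.600: state=(-1.350, -1.277)
t=1.800: state=(-1.461, 0.148)
t=2.000: state=(-1.300, 1.437)
t=2.200: state=(-0.902, 2.488)
t=2.400: state=(-0.339, 3.027)
t=2.600: state=(0.257, 2.796)
t=2.800: state=(0.734, 1.899)
t=3.000: state=(0.997, 0.705)
t=3.200: state=(1.017, -0.491)
t=3.400: state=(0.812, -1.505)
t=3.600: state=(0.439, -2.148)
t=3.800: state=(-0.009, -2.231)
t=4.000: state=(-0.414, -1.739)
t=4.200: state=(-0.680, -0.877)
t=4.400: state=(-0.758, 0.090)
t=4.600: state=(-0.651, 0.952)
t=4.800: state=(-0.396, 1.535)
t=5.000: state=(-0.065, 1.698)
t=5.200: state=(0.252, 1.412)
t=5.400: state=(0.477, 0.799)
t=5.600: state=(0.563, 0.054)
t=5.610: state=(0.563, 0.017)
largest grid value and its neighbours: omega(2.430)=3.04428, omega(2.440)=3.04587, omega(2.450)=3.04540
parabola through these three points peaks at t≈2.443 with omega≈3.04595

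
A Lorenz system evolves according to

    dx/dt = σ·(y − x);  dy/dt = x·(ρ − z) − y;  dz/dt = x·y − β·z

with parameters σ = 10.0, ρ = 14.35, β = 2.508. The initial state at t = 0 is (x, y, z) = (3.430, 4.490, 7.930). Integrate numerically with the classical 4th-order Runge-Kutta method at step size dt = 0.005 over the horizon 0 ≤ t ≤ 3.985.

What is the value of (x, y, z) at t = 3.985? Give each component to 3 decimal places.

(x, y, z) = (6.563, 6.196, 14.659)

t=0.000: state=(3.430, 4.490, 7.930)
step 1 (dt=0.005): k1=(10.600, 17.531, -4.488), k2=(10.773, 17.696, -4.189), k3=(10.773, 17.695, -4.188), k4=(10.946, 17.861, -3.885); state += dt/6·(k1+2k2+2k3+k4)
t=0.005: state=(3.484, 4.578, 7.909)
t=0.010: state=(3.539, 4.669, 7.891)
t=0.015: state=(3.597, 4.760, 7.876)
continuing one RK4 step at a time; state shown every 40 steps (Δt=0.2):
t=0.200: state=(6.763, 8.774, 10.393)
t=0.400: state=(8.224, 6.941, 17.453)
t=0.600: state=(4.345, 2.829, 14.818)
t=0.800: state=(3.210, 3.436, 10.560)
t=1.000: state=(4.831, 6.173, 9.377)
t=1.200: state=(7.653, 8.550, 13.676)
t=1.400: state=(6.584, 4.978, 16.480)
t=1.600: state=(4.059, 3.476, 13.039)
t=1.800: state=(4.238, 4.907, 10.443)
t=2.000: state=(6.299, 7.468, 11.630)
t=2.200: state=(7.299, 6.807, 15.519)
t=2.400: state=(5.250, 4.234, 14.621)
t=2.600: state=(4.342, 4.461, 11.838)
t=2.800: state=(5.452, 6.328, 11.291)
t=3.000: state=(6.946, 7.245, 13.939)
t=3.200: state=(6.143, 5.274, 15.078)
t=3.400: state=(4.796, 4.506, 13.035)
t=3.600: state=(5.086, 5.601, 11.685)
t=3.800: state=(6.352, 6.899, 12.901)
t=3.985: state=(6.563, 6.196, 14.659)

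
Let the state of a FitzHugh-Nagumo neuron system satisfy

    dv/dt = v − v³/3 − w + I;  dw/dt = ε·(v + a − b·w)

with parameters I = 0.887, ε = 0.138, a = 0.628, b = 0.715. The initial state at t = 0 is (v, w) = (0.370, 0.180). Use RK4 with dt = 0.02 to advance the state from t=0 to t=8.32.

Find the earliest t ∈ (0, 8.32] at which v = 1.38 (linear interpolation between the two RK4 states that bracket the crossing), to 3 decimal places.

t=0.000: state=(0.370, 0.180)
step 1 (dt=0.02): k1=(1.060, 0.120), k2=(1.068, 0.121), k3=(1.068, 0.121), k4=(1.076, 0.123); state += dt/6·(k1+2k2+2k3+k4)
t=0.020: state=(0.391, 0.182)
t=0.040: state=(0.413, 0.185)
t=0.060: state=(0.435, 0.187)
continuing one RK4 step at a time; state shown every 25 steps (Δt=0.5):
t=0.500: state=(0.978, 0.258)
t=0.820: state=(1.366, 0.329)
next step: t=0.840: state=(1.387, 0.334) — v has crossed 1.38
linear interpolation between t=0.820 (1.36623) and t=0.840 (1.38747) → t≈0.833

t = 0.833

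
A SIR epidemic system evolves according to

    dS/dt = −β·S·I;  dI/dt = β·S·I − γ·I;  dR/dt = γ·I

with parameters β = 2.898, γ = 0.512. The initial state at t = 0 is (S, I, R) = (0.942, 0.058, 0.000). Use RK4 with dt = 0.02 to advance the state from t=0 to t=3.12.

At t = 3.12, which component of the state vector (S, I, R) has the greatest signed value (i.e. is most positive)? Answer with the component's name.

t=0.000: state=(0.942, 0.058, 0.000)
step 1 (dt=0.02): k1=(-0.158, 0.129, 0.030), k2=(-0.162, 0.131, 0.030), k3=(-0.162, 0.131, 0.030), k4=(-0.165, 0.134, 0.031); state += dt/6·(k1+2k2+2k3+k4)
t=0.020: state=(0.939, 0.061, 0.001)
t=0.040: state=(0.935, 0.063, 0.001)
t=0.060: state=(0.932, 0.066, 0.002)
continuing one RK4 step at a time; state shown every 10 steps (Δt=0.2):
t=0.200: state=(0.903, 0.089, 0.007)
t=0.400: state=(0.847, 0.134, 0.019)
t=0.600: state=(0.771, 0.194, 0.035)
t=0.800: state=(0.675, 0.266, 0.059)
t=1.000: state=(0.566, 0.344, 0.090)
t=1.200: state=(0.453, 0.418, 0.129)
t=1.400: state=(0.350, 0.475, 0.175)
t=1.600: state=(0.262, 0.512, 0.226)
t=1.800: state=(0.194, 0.527, 0.279)
t=2.000: state=(0.143, 0.524, 0.333)
t=2.200: state=(0.106, 0.508, 0.386)
t=2.400: state=(0.079, 0.484, 0.437)
t=2.600: state=(0.061, 0.455, 0.485)
t=2.800: state=(0.047, 0.423, 0.530)
t=3.000: state=(0.037, 0.391, 0.572)
t=3.120: state=(0.032, 0.372, 0.595)
compare at T: S=0.032, I=0.372, R=0.595

largest component: R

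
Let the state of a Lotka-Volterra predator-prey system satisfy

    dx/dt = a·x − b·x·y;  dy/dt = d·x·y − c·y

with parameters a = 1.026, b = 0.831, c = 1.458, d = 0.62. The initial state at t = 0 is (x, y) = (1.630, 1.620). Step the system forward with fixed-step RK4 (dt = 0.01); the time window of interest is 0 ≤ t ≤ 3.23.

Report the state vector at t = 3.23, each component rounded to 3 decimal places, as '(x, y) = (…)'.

(x, y) = (3.434, 1.075)

t=0.000: state=(1.630, 1.620)
step 1 (dt=0.01): k1=(-0.522, -0.725), k2=(-0.516, -0.726), k3=(-0.516, -0.726), k4=(-0.511, -0.727); state += dt/6·(k1+2k2+2k3+k4)
t=0.010: state=(1.625, 1.613)
t=0.020: state=(1.620, 1.605)
t=0.030: state=(1.615, 1.598)
continuing one RK4 step at a time; state shown every 20 steps (Δt=0.2):
t=0.200: state=(1.548, 1.473)
t=0.400: state=(1.506, 1.329)
t=0.600: state=(1.499, 1.196)
t=0.800: state=(1.524, 1.077)
t=1.000: state=(1.578, 0.975)
t=1.200: state=(1.659, 0.890)
t=1.400: state=(1.767, 0.822)
t=1.600: state=(1.901, 0.771)
t=1.800: state=(2.060, 0.736)
t=2.000: state=(2.242, 0.718)
t=2.200: state=(2.444, 0.717)
t=2.400: state=(2.660, 0.735)
t=2.600: state=(2.882, 0.774)
t=2.800: state=(3.096, 0.838)
t=3.000: state=(3.283, 0.930)
t=3.200: state=(3.420, 1.054)
t=3.230: state=(3.434, 1.075)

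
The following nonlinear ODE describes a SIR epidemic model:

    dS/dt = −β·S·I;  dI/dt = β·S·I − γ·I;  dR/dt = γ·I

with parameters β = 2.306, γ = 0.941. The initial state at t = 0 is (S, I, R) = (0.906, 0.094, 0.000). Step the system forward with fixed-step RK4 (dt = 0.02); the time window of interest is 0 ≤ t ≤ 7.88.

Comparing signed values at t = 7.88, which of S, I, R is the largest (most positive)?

t=0.000: state=(0.906, 0.094, 0.000)
step 1 (dt=0.02): k1=(-0.196, 0.108, 0.088), k2=(-0.198, 0.109, 0.089), k3=(-0.198, 0.109, 0.089), k4=(-0.200, 0.110, 0.091); state += dt/6·(k1+2k2+2k3+k4)
t=0.020: state=(0.902, 0.096, 0.002)
t=0.040: state=(0.898, 0.098, 0.004)
t=0.060: state=(0.894, 0.101, 0.005)
continuing one RK4 step at a time; state shown every 25 steps (Δt=0.5):
t=0.500: state=(0.785, 0.156, 0.058)
t=1.000: state=(0.631, 0.221, 0.148)
t=1.500: state=(0.476, 0.261, 0.263)
t=2.000: state=(0.351, 0.262, 0.387)
t=2.500: state=(0.263, 0.232, 0.504)
t=3.000: state=(0.206, 0.190, 0.604)
t=3.500: state=(0.170, 0.147, 0.683)
t=4.000: state=(0.147, 0.110, 0.743)
t=4.500: state=(0.131, 0.081, 0.788)
t=5.000: state=(0.121, 0.058, 0.820)
t=5.500: state=(0.115, 0.042, 0.844)
t=6.000: state=(0.110, 0.030, 0.860)
t=6.500: state=(0.107, 0.021, 0.872)
t=7.000: state=(0.105, 0.015, 0.880)
t=7.500: state=(0.103, 0.010, 0.886)
t=7.880: state=(0.102, 0.008, 0.890)
compare at T: S=0.102, I=0.008, R=0.890

largest component: R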